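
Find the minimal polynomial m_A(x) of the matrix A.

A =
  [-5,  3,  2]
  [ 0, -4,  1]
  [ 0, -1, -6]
x^3 + 15*x^2 + 75*x + 125

The characteristic polynomial is χ_A(x) = (x + 5)^3, so the eigenvalues are known. The minimal polynomial is
  m_A(x) = Π_λ (x − λ)^{k_λ}
where k_λ is the size of the *largest* Jordan block for λ (equivalently, the smallest k with (A − λI)^k v = 0 for every generalised eigenvector v of λ).

  λ = -5: largest Jordan block has size 3, contributing (x + 5)^3

So m_A(x) = (x + 5)^3 = x^3 + 15*x^2 + 75*x + 125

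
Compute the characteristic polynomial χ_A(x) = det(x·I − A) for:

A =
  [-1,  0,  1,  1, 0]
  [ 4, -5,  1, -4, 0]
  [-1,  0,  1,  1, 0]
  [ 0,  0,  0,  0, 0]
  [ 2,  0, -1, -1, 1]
x^5 + 4*x^4 - 5*x^3

Expanding det(x·I − A) (e.g. by cofactor expansion or by noting that A is similar to its Jordan form J, which has the same characteristic polynomial as A) gives
  χ_A(x) = x^5 + 4*x^4 - 5*x^3
which factors as x^3*(x - 1)*(x + 5). The eigenvalues (with algebraic multiplicities) are λ = -5 with multiplicity 1, λ = 0 with multiplicity 3, λ = 1 with multiplicity 1.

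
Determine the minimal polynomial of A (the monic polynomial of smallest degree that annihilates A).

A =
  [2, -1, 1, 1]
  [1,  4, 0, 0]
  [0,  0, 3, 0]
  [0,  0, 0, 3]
x^3 - 9*x^2 + 27*x - 27

The characteristic polynomial is χ_A(x) = (x - 3)^4, so the eigenvalues are known. The minimal polynomial is
  m_A(x) = Π_λ (x − λ)^{k_λ}
where k_λ is the size of the *largest* Jordan block for λ (equivalently, the smallest k with (A − λI)^k v = 0 for every generalised eigenvector v of λ).

  λ = 3: largest Jordan block has size 3, contributing (x − 3)^3

So m_A(x) = (x - 3)^3 = x^3 - 9*x^2 + 27*x - 27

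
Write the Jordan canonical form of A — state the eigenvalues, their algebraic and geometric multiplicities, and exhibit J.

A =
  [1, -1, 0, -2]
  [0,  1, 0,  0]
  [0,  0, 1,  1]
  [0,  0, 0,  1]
J_2(1) ⊕ J_2(1)

The characteristic polynomial is
  det(x·I − A) = x^4 - 4*x^3 + 6*x^2 - 4*x + 1 = (x - 1)^4

Eigenvalues and multiplicities (the geometric multiplicity of λ is n − rank(A − λI), which equals the number of Jordan blocks for λ):
  λ = 1: algebraic multiplicity = 4, geometric multiplicity = 2

Determining the block sizes for each eigenvalue:
  λ = 1: with am = 4 and gm = 2, the partition is not yet determined (e.g. several partitions of 4 into 2 parts exist). Let N = A − (1)·I. Computing rank(N^1) = 2, rank(N^2) = 0; the number of blocks of size ≥ j is rank(N^{j−1}) − rank(N^j), giving [2, 2]. So we have 2 block(s) of size 2 → block sizes [2, 2]

Assembling the blocks gives a Jordan form
J =
  [1, 1, 0, 0]
  [0, 1, 0, 0]
  [0, 0, 1, 1]
  [0, 0, 0, 1]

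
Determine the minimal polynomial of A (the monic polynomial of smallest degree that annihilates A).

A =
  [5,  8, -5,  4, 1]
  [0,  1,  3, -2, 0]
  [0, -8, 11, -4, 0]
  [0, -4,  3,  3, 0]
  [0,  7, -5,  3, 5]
x^3 - 15*x^2 + 75*x - 125

The characteristic polynomial is χ_A(x) = (x - 5)^5, so the eigenvalues are known. The minimal polynomial is
  m_A(x) = Π_λ (x − λ)^{k_λ}
where k_λ is the size of the *largest* Jordan block for λ (equivalently, the smallest k with (A − λI)^k v = 0 for every generalised eigenvector v of λ).

  λ = 5: largest Jordan block has size 3, contributing (x − 5)^3

So m_A(x) = (x - 5)^3 = x^3 - 15*x^2 + 75*x - 125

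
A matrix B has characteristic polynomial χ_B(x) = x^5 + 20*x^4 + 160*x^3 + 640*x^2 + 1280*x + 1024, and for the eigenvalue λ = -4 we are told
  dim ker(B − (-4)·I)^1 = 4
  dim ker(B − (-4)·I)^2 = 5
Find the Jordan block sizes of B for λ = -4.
Block sizes for λ = -4: [2, 1, 1, 1]

From the dimensions of kernels of powers, the number of Jordan blocks of size at least j is d_j − d_{j−1} where d_j = dim ker(N^j) (with d_0 = 0). Computing the differences gives [4, 1].
The number of blocks of size exactly k is (#blocks of size ≥ k) − (#blocks of size ≥ k + 1), so the partition is: 3 block(s) of size 1, 1 block(s) of size 2.
In nonincreasing order the block sizes are [2, 1, 1, 1].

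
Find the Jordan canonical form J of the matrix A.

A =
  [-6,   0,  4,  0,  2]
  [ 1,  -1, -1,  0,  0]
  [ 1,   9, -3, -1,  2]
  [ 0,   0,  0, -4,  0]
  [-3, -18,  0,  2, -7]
J_1(-5) ⊕ J_3(-4) ⊕ J_1(-4)

The characteristic polynomial is
  det(x·I − A) = x^5 + 21*x^4 + 176*x^3 + 736*x^2 + 1536*x + 1280 = (x + 4)^4*(x + 5)

Eigenvalues and multiplicities (the geometric multiplicity of λ is n − rank(A − λI), which equals the number of Jordan blocks for λ):
  λ = -5: algebraic multiplicity = 1, geometric multiplicity = 1
  λ = -4: algebraic multiplicity = 4, geometric multiplicity = 2

Determining the block sizes for each eigenvalue:
  λ = -5: one block (gm = 1), so the single block has size am = 1 → block sizes [1]
  λ = -4: with am = 4 and gm = 2, the partition is not yet determined (e.g. several partitions of 4 into 2 parts exist). Let N = A − (-4)·I. Computing rank(N^1) = 3, rank(N^2) = 2, rank(N^3) = 1; the number of blocks of size ≥ j is rank(N^{j−1}) − rank(N^j), giving [2, 1, 1]. So we have 1 block(s) of size 3, 1 block(s) of size 1 → block sizes [3, 1]

Assembling the blocks gives a Jordan form
J =
  [-5,  0,  0,  0,  0]
  [ 0, -4,  1,  0,  0]
  [ 0,  0, -4,  1,  0]
  [ 0,  0,  0, -4,  0]
  [ 0,  0,  0,  0, -4]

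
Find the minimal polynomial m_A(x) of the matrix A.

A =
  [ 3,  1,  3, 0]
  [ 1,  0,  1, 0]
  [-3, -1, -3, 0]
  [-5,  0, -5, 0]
x^3

The characteristic polynomial is χ_A(x) = x^4, so the eigenvalues are known. The minimal polynomial is
  m_A(x) = Π_λ (x − λ)^{k_λ}
where k_λ is the size of the *largest* Jordan block for λ (equivalently, the smallest k with (A − λI)^k v = 0 for every generalised eigenvector v of λ).

  λ = 0: largest Jordan block has size 3, contributing (x − 0)^3

So m_A(x) = x^3 = x^3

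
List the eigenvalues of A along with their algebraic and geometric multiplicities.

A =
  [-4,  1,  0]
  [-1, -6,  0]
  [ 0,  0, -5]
λ = -5: alg = 3, geom = 2

Step 1 — factor the characteristic polynomial to read off the algebraic multiplicities:
  χ_A(x) = (x + 5)^3

Step 2 — compute geometric multiplicities via the rank-nullity identity g(λ) = n − rank(A − λI):
  rank(A − (-5)·I) = 1, so dim ker(A − (-5)·I) = n − 1 = 2

Summary:
  λ = -5: algebraic multiplicity = 3, geometric multiplicity = 2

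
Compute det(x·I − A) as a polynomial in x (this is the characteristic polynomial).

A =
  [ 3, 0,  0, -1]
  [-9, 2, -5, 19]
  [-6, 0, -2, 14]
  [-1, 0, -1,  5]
x^4 - 8*x^3 + 24*x^2 - 32*x + 16

Expanding det(x·I − A) (e.g. by cofactor expansion or by noting that A is similar to its Jordan form J, which has the same characteristic polynomial as A) gives
  χ_A(x) = x^4 - 8*x^3 + 24*x^2 - 32*x + 16
which factors as (x - 2)^4. The eigenvalues (with algebraic multiplicities) are λ = 2 with multiplicity 4.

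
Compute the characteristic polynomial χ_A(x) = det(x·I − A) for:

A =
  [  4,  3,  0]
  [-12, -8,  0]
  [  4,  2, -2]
x^3 + 6*x^2 + 12*x + 8

Expanding det(x·I − A) (e.g. by cofactor expansion or by noting that A is similar to its Jordan form J, which has the same characteristic polynomial as A) gives
  χ_A(x) = x^3 + 6*x^2 + 12*x + 8
which factors as (x + 2)^3. The eigenvalues (with algebraic multiplicities) are λ = -2 with multiplicity 3.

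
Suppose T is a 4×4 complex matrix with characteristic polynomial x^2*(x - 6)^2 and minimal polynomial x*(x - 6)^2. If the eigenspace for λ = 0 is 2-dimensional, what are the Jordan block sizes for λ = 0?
Block sizes for λ = 0: [1, 1]

Step 1 — from the characteristic polynomial, algebraic multiplicity of λ = 0 is 2. From dim ker(T − (0)·I) = 2, there are exactly 2 Jordan blocks for λ = 0.
Step 2 — from the minimal polynomial, the factor (x − 0) tells us the largest block for λ = 0 has size 1.
Step 3 — with total size 2, 2 blocks, and largest block 1, the block sizes (in nonincreasing order) are [1, 1].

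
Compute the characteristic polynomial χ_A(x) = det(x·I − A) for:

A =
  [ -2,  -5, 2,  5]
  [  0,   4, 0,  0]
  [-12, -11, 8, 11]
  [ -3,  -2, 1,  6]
x^4 - 16*x^3 + 96*x^2 - 256*x + 256

Expanding det(x·I − A) (e.g. by cofactor expansion or by noting that A is similar to its Jordan form J, which has the same characteristic polynomial as A) gives
  χ_A(x) = x^4 - 16*x^3 + 96*x^2 - 256*x + 256
which factors as (x - 4)^4. The eigenvalues (with algebraic multiplicities) are λ = 4 with multiplicity 4.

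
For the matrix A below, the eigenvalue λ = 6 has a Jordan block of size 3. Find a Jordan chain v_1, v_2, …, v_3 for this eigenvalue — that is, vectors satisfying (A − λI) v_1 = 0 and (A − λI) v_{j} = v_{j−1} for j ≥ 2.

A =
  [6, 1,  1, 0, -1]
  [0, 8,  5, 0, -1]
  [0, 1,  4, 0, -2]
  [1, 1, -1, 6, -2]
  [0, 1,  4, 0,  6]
A Jordan chain for λ = 6 of length 3:
v_1 = (2, 8, -2, 0, 6)ᵀ
v_2 = (1, 2, 1, 1, 1)ᵀ
v_3 = (0, 1, 0, 0, 0)ᵀ

Let N = A − (6)·I. We want v_3 with N^3 v_3 = 0 but N^2 v_3 ≠ 0; then v_{j-1} := N · v_j for j = 3, …, 2.

Pick v_3 = (0, 1, 0, 0, 0)ᵀ.
Then v_2 = N · v_3 = (1, 2, 1, 1, 1)ᵀ.
Then v_1 = N · v_2 = (2, 8, -2, 0, 6)ᵀ.

Sanity check: (A − (6)·I) v_1 = (0, 0, 0, 0, 0)ᵀ = 0. ✓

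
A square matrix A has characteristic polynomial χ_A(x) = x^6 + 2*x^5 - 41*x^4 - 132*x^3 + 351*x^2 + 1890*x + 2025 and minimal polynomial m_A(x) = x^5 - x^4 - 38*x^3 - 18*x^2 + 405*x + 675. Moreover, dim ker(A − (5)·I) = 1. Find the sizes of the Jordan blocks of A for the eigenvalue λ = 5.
Block sizes for λ = 5: [2]

Step 1 — from the characteristic polynomial, algebraic multiplicity of λ = 5 is 2. From dim ker(A − (5)·I) = 1, there are exactly 1 Jordan blocks for λ = 5.
Step 2 — from the minimal polynomial, the factor (x − 5)^2 tells us the largest block for λ = 5 has size 2.
Step 3 — with total size 2, 1 blocks, and largest block 2, the block sizes (in nonincreasing order) are [2].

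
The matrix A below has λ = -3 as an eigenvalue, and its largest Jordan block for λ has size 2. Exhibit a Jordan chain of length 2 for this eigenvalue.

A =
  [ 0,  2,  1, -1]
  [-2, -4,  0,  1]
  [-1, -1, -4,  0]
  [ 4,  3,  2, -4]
A Jordan chain for λ = -3 of length 2:
v_1 = (3, -2, -1, 4)ᵀ
v_2 = (1, 0, 0, 0)ᵀ

Let N = A − (-3)·I. We want v_2 with N^2 v_2 = 0 but N^1 v_2 ≠ 0; then v_{j-1} := N · v_j for j = 2, …, 2.

Pick v_2 = (1, 0, 0, 0)ᵀ.
Then v_1 = N · v_2 = (3, -2, -1, 4)ᵀ.

Sanity check: (A − (-3)·I) v_1 = (0, 0, 0, 0)ᵀ = 0. ✓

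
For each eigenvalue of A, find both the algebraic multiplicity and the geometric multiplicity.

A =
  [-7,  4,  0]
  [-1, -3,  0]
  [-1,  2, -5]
λ = -5: alg = 3, geom = 2

Step 1 — factor the characteristic polynomial to read off the algebraic multiplicities:
  χ_A(x) = (x + 5)^3

Step 2 — compute geometric multiplicities via the rank-nullity identity g(λ) = n − rank(A − λI):
  rank(A − (-5)·I) = 1, so dim ker(A − (-5)·I) = n − 1 = 2

Summary:
  λ = -5: algebraic multiplicity = 3, geometric multiplicity = 2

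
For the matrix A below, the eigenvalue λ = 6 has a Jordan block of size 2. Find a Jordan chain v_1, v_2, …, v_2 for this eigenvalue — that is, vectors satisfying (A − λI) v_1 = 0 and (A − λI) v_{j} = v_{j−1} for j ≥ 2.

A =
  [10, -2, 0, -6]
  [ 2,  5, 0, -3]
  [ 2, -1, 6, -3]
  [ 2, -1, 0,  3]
A Jordan chain for λ = 6 of length 2:
v_1 = (4, 2, 2, 2)ᵀ
v_2 = (1, 0, 0, 0)ᵀ

Let N = A − (6)·I. We want v_2 with N^2 v_2 = 0 but N^1 v_2 ≠ 0; then v_{j-1} := N · v_j for j = 2, …, 2.

Pick v_2 = (1, 0, 0, 0)ᵀ.
Then v_1 = N · v_2 = (4, 2, 2, 2)ᵀ.

Sanity check: (A − (6)·I) v_1 = (0, 0, 0, 0)ᵀ = 0. ✓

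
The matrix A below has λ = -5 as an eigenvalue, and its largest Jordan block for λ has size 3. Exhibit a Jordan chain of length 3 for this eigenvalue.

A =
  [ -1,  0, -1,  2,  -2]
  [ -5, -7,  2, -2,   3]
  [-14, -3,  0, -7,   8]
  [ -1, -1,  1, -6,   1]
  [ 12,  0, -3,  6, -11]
A Jordan chain for λ = -5 of length 3:
v_1 = (4, 0, -8, 0, 12)ᵀ
v_2 = (4, -5, -14, -1, 12)ᵀ
v_3 = (1, 0, 0, 0, 0)ᵀ

Let N = A − (-5)·I. We want v_3 with N^3 v_3 = 0 but N^2 v_3 ≠ 0; then v_{j-1} := N · v_j for j = 3, …, 2.

Pick v_3 = (1, 0, 0, 0, 0)ᵀ.
Then v_2 = N · v_3 = (4, -5, -14, -1, 12)ᵀ.
Then v_1 = N · v_2 = (4, 0, -8, 0, 12)ᵀ.

Sanity check: (A − (-5)·I) v_1 = (0, 0, 0, 0, 0)ᵀ = 0. ✓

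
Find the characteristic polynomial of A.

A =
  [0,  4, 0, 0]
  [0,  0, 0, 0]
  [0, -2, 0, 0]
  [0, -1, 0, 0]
x^4

Expanding det(x·I − A) (e.g. by cofactor expansion or by noting that A is similar to its Jordan form J, which has the same characteristic polynomial as A) gives
  χ_A(x) = x^4
which factors as x^4. The eigenvalues (with algebraic multiplicities) are λ = 0 with multiplicity 4.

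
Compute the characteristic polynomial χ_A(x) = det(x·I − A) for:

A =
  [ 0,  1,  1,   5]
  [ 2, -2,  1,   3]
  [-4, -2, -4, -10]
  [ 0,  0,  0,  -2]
x^4 + 8*x^3 + 24*x^2 + 32*x + 16

Expanding det(x·I − A) (e.g. by cofactor expansion or by noting that A is similar to its Jordan form J, which has the same characteristic polynomial as A) gives
  χ_A(x) = x^4 + 8*x^3 + 24*x^2 + 32*x + 16
which factors as (x + 2)^4. The eigenvalues (with algebraic multiplicities) are λ = -2 with multiplicity 4.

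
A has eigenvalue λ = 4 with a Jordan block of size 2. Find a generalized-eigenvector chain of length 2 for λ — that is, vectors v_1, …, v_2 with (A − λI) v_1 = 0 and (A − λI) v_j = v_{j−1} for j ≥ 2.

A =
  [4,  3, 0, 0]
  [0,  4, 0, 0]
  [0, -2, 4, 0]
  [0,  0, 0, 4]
A Jordan chain for λ = 4 of length 2:
v_1 = (3, 0, -2, 0)ᵀ
v_2 = (0, 1, 0, 0)ᵀ

Let N = A − (4)·I. We want v_2 with N^2 v_2 = 0 but N^1 v_2 ≠ 0; then v_{j-1} := N · v_j for j = 2, …, 2.

Pick v_2 = (0, 1, 0, 0)ᵀ.
Then v_1 = N · v_2 = (3, 0, -2, 0)ᵀ.

Sanity check: (A − (4)·I) v_1 = (0, 0, 0, 0)ᵀ = 0. ✓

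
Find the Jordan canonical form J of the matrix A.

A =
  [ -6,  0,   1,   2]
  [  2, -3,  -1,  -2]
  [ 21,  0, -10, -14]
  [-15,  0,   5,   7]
J_3(-3) ⊕ J_1(-3)

The characteristic polynomial is
  det(x·I − A) = x^4 + 12*x^3 + 54*x^2 + 108*x + 81 = (x + 3)^4

Eigenvalues and multiplicities (the geometric multiplicity of λ is n − rank(A − λI), which equals the number of Jordan blocks for λ):
  λ = -3: algebraic multiplicity = 4, geometric multiplicity = 2

Determining the block sizes for each eigenvalue:
  λ = -3: with am = 4 and gm = 2, the partition is not yet determined (e.g. several partitions of 4 into 2 parts exist). Let N = A − (-3)·I. Computing rank(N^1) = 2, rank(N^2) = 1, rank(N^3) = 0; the number of blocks of size ≥ j is rank(N^{j−1}) − rank(N^j), giving [2, 1, 1]. So we have 1 block(s) of size 3, 1 block(s) of size 1 → block sizes [3, 1]

Assembling the blocks gives a Jordan form
J =
  [-3,  1,  0,  0]
  [ 0, -3,  1,  0]
  [ 0,  0, -3,  0]
  [ 0,  0,  0, -3]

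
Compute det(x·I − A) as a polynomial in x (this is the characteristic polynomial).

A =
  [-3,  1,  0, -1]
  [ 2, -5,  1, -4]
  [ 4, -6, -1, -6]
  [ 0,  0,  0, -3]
x^4 + 12*x^3 + 54*x^2 + 108*x + 81

Expanding det(x·I − A) (e.g. by cofactor expansion or by noting that A is similar to its Jordan form J, which has the same characteristic polynomial as A) gives
  χ_A(x) = x^4 + 12*x^3 + 54*x^2 + 108*x + 81
which factors as (x + 3)^4. The eigenvalues (with algebraic multiplicities) are λ = -3 with multiplicity 4.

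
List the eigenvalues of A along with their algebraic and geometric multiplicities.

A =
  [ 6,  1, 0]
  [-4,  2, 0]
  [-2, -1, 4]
λ = 4: alg = 3, geom = 2

Step 1 — factor the characteristic polynomial to read off the algebraic multiplicities:
  χ_A(x) = (x - 4)^3

Step 2 — compute geometric multiplicities via the rank-nullity identity g(λ) = n − rank(A − λI):
  rank(A − (4)·I) = 1, so dim ker(A − (4)·I) = n − 1 = 2

Summary:
  λ = 4: algebraic multiplicity = 3, geometric multiplicity = 2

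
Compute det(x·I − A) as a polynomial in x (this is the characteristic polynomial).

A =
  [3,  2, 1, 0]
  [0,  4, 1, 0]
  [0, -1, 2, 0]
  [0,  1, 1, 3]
x^4 - 12*x^3 + 54*x^2 - 108*x + 81

Expanding det(x·I − A) (e.g. by cofactor expansion or by noting that A is similar to its Jordan form J, which has the same characteristic polynomial as A) gives
  χ_A(x) = x^4 - 12*x^3 + 54*x^2 - 108*x + 81
which factors as (x - 3)^4. The eigenvalues (with algebraic multiplicities) are λ = 3 with multiplicity 4.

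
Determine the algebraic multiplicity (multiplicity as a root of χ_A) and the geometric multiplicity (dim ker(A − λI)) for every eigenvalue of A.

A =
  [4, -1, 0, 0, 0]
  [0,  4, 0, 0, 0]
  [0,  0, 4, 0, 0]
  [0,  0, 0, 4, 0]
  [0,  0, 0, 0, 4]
λ = 4: alg = 5, geom = 4

Step 1 — factor the characteristic polynomial to read off the algebraic multiplicities:
  χ_A(x) = (x - 4)^5

Step 2 — compute geometric multiplicities via the rank-nullity identity g(λ) = n − rank(A − λI):
  rank(A − (4)·I) = 1, so dim ker(A − (4)·I) = n − 1 = 4

Summary:
  λ = 4: algebraic multiplicity = 5, geometric multiplicity = 4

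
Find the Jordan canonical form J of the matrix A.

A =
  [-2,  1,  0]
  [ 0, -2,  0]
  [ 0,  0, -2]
J_2(-2) ⊕ J_1(-2)

The characteristic polynomial is
  det(x·I − A) = x^3 + 6*x^2 + 12*x + 8 = (x + 2)^3

Eigenvalues and multiplicities (the geometric multiplicity of λ is n − rank(A − λI), which equals the number of Jordan blocks for λ):
  λ = -2: algebraic multiplicity = 3, geometric multiplicity = 2

Determining the block sizes for each eigenvalue:
  λ = -2: 2 blocks summing to 3 forces exactly one block of size 2 and the rest size 1 → block sizes [2, 1]

Assembling the blocks gives a Jordan form
J =
  [-2,  1,  0]
  [ 0, -2,  0]
  [ 0,  0, -2]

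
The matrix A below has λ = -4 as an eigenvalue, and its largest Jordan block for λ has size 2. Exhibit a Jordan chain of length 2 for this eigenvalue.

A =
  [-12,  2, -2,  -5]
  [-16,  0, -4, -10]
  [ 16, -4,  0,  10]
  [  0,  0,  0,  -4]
A Jordan chain for λ = -4 of length 2:
v_1 = (-8, -16, 16, 0)ᵀ
v_2 = (1, 0, 0, 0)ᵀ

Let N = A − (-4)·I. We want v_2 with N^2 v_2 = 0 but N^1 v_2 ≠ 0; then v_{j-1} := N · v_j for j = 2, …, 2.

Pick v_2 = (1, 0, 0, 0)ᵀ.
Then v_1 = N · v_2 = (-8, -16, 16, 0)ᵀ.

Sanity check: (A − (-4)·I) v_1 = (0, 0, 0, 0)ᵀ = 0. ✓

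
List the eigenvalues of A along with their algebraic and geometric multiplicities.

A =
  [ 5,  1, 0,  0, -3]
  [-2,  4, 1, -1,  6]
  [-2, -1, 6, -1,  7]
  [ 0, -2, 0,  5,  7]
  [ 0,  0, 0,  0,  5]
λ = 5: alg = 5, geom = 2

Step 1 — factor the characteristic polynomial to read off the algebraic multiplicities:
  χ_A(x) = (x - 5)^5

Step 2 — compute geometric multiplicities via the rank-nullity identity g(λ) = n − rank(A − λI):
  rank(A − (5)·I) = 3, so dim ker(A − (5)·I) = n − 3 = 2

Summary:
  λ = 5: algebraic multiplicity = 5, geometric multiplicity = 2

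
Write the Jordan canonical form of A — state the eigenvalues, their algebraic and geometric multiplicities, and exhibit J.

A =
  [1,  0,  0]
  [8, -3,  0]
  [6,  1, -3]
J_2(-3) ⊕ J_1(1)

The characteristic polynomial is
  det(x·I − A) = x^3 + 5*x^2 + 3*x - 9 = (x - 1)*(x + 3)^2

Eigenvalues and multiplicities (the geometric multiplicity of λ is n − rank(A − λI), which equals the number of Jordan blocks for λ):
  λ = -3: algebraic multiplicity = 2, geometric multiplicity = 1
  λ = 1: algebraic multiplicity = 1, geometric multiplicity = 1

Determining the block sizes for each eigenvalue:
  λ = -3: one block (gm = 1), so the single block has size am = 2 → block sizes [2]
  λ = 1: one block (gm = 1), so the single block has size am = 1 → block sizes [1]

Assembling the blocks gives a Jordan form
J =
  [-3,  1, 0]
  [ 0, -3, 0]
  [ 0,  0, 1]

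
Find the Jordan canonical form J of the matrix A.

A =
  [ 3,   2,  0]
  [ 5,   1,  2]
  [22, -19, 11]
J_3(5)

The characteristic polynomial is
  det(x·I − A) = x^3 - 15*x^2 + 75*x - 125 = (x - 5)^3

Eigenvalues and multiplicities (the geometric multiplicity of λ is n − rank(A − λI), which equals the number of Jordan blocks for λ):
  λ = 5: algebraic multiplicity = 3, geometric multiplicity = 1

Determining the block sizes for each eigenvalue:
  λ = 5: one block (gm = 1), so the single block has size am = 3 → block sizes [3]

Assembling the blocks gives a Jordan form
J =
  [5, 1, 0]
  [0, 5, 1]
  [0, 0, 5]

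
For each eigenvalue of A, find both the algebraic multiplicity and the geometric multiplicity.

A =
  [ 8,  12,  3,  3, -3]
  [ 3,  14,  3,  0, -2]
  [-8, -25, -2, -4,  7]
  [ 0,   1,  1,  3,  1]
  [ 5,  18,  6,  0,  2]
λ = 5: alg = 5, geom = 2

Step 1 — factor the characteristic polynomial to read off the algebraic multiplicities:
  χ_A(x) = (x - 5)^5

Step 2 — compute geometric multiplicities via the rank-nullity identity g(λ) = n − rank(A − λI):
  rank(A − (5)·I) = 3, so dim ker(A − (5)·I) = n − 3 = 2

Summary:
  λ = 5: algebraic multiplicity = 5, geometric multiplicity = 2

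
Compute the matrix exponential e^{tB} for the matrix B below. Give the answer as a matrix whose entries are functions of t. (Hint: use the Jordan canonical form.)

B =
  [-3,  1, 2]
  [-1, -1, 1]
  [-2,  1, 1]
e^{tB} =
  [-t^2*exp(-t)/2 - 2*t*exp(-t) + exp(-t), t*exp(-t), t^2*exp(-t)/2 + 2*t*exp(-t)]
  [-t*exp(-t), exp(-t), t*exp(-t)]
  [-t^2*exp(-t)/2 - 2*t*exp(-t), t*exp(-t), t^2*exp(-t)/2 + 2*t*exp(-t) + exp(-t)]

Strategy: write B = P · J · P⁻¹ where J is a Jordan canonical form, so e^{tB} = P · e^{tJ} · P⁻¹, and e^{tJ} can be computed block-by-block.

B has Jordan form
J =
  [-1,  1,  0]
  [ 0, -1,  1]
  [ 0,  0, -1]
(up to reordering of blocks).

Per-block formulas:
  For a 3×3 Jordan block J_3(-1): exp(t · J_3(-1)) = e^(-1t)·(I + t·N + (t^2/2)·N^2), where N is the 3×3 nilpotent shift.

After assembling e^{tJ} and conjugating by P, we get:

e^{tB} =
  [-t^2*exp(-t)/2 - 2*t*exp(-t) + exp(-t), t*exp(-t), t^2*exp(-t)/2 + 2*t*exp(-t)]
  [-t*exp(-t), exp(-t), t*exp(-t)]
  [-t^2*exp(-t)/2 - 2*t*exp(-t), t*exp(-t), t^2*exp(-t)/2 + 2*t*exp(-t) + exp(-t)]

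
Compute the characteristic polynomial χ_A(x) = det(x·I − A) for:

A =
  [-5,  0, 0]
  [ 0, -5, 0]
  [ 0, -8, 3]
x^3 + 7*x^2 - 5*x - 75

Expanding det(x·I − A) (e.g. by cofactor expansion or by noting that A is similar to its Jordan form J, which has the same characteristic polynomial as A) gives
  χ_A(x) = x^3 + 7*x^2 - 5*x - 75
which factors as (x - 3)*(x + 5)^2. The eigenvalues (with algebraic multiplicities) are λ = -5 with multiplicity 2, λ = 3 with multiplicity 1.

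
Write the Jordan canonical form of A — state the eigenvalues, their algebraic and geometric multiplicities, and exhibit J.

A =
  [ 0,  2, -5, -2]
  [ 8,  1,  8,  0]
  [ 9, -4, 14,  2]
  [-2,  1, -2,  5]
J_2(5) ⊕ J_2(5)

The characteristic polynomial is
  det(x·I − A) = x^4 - 20*x^3 + 150*x^2 - 500*x + 625 = (x - 5)^4

Eigenvalues and multiplicities (the geometric multiplicity of λ is n − rank(A − λI), which equals the number of Jordan blocks for λ):
  λ = 5: algebraic multiplicity = 4, geometric multiplicity = 2

Determining the block sizes for each eigenvalue:
  λ = 5: with am = 4 and gm = 2, the partition is not yet determined (e.g. several partitions of 4 into 2 parts exist). Let N = A − (5)·I. Computing rank(N^1) = 2, rank(N^2) = 0; the number of blocks of size ≥ j is rank(N^{j−1}) − rank(N^j), giving [2, 2]. So we have 2 block(s) of size 2 → block sizes [2, 2]

Assembling the blocks gives a Jordan form
J =
  [5, 1, 0, 0]
  [0, 5, 0, 0]
  [0, 0, 5, 1]
  [0, 0, 0, 5]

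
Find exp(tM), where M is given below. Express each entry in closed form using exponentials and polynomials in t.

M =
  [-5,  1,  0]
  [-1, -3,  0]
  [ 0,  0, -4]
e^{tM} =
  [-t*exp(-4*t) + exp(-4*t), t*exp(-4*t), 0]
  [-t*exp(-4*t), t*exp(-4*t) + exp(-4*t), 0]
  [0, 0, exp(-4*t)]

Strategy: write M = P · J · P⁻¹ where J is a Jordan canonical form, so e^{tM} = P · e^{tJ} · P⁻¹, and e^{tJ} can be computed block-by-block.

M has Jordan form
J =
  [-4,  1,  0]
  [ 0, -4,  0]
  [ 0,  0, -4]
(up to reordering of blocks).

Per-block formulas:
  For a 2×2 Jordan block J_2(-4): exp(t · J_2(-4)) = e^(-4t)·(I + t·N), where N is the 2×2 nilpotent shift.
  For a 1×1 block at λ = -4: exp(t · [-4]) = [e^(-4t)].

After assembling e^{tJ} and conjugating by P, we get:

e^{tM} =
  [-t*exp(-4*t) + exp(-4*t), t*exp(-4*t), 0]
  [-t*exp(-4*t), t*exp(-4*t) + exp(-4*t), 0]
  [0, 0, exp(-4*t)]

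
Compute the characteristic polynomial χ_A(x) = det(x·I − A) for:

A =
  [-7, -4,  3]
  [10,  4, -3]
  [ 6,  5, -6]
x^3 + 9*x^2 + 27*x + 27

Expanding det(x·I − A) (e.g. by cofactor expansion or by noting that A is similar to its Jordan form J, which has the same characteristic polynomial as A) gives
  χ_A(x) = x^3 + 9*x^2 + 27*x + 27
which factors as (x + 3)^3. The eigenvalues (with algebraic multiplicities) are λ = -3 with multiplicity 3.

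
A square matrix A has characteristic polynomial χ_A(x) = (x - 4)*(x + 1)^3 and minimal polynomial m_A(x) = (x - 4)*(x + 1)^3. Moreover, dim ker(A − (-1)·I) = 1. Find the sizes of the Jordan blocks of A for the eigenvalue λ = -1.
Block sizes for λ = -1: [3]

Step 1 — from the characteristic polynomial, algebraic multiplicity of λ = -1 is 3. From dim ker(A − (-1)·I) = 1, there are exactly 1 Jordan blocks for λ = -1.
Step 2 — from the minimal polynomial, the factor (x + 1)^3 tells us the largest block for λ = -1 has size 3.
Step 3 — with total size 3, 1 blocks, and largest block 3, the block sizes (in nonincreasing order) are [3].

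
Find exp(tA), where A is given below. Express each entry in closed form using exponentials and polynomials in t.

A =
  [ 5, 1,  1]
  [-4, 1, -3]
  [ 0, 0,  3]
e^{tA} =
  [2*t*exp(3*t) + exp(3*t), t*exp(3*t), -t^2*exp(3*t)/2 + t*exp(3*t)]
  [-4*t*exp(3*t), -2*t*exp(3*t) + exp(3*t), t^2*exp(3*t) - 3*t*exp(3*t)]
  [0, 0, exp(3*t)]

Strategy: write A = P · J · P⁻¹ where J is a Jordan canonical form, so e^{tA} = P · e^{tJ} · P⁻¹, and e^{tJ} can be computed block-by-block.

A has Jordan form
J =
  [3, 1, 0]
  [0, 3, 1]
  [0, 0, 3]
(up to reordering of blocks).

Per-block formulas:
  For a 3×3 Jordan block J_3(3): exp(t · J_3(3)) = e^(3t)·(I + t·N + (t^2/2)·N^2), where N is the 3×3 nilpotent shift.

After assembling e^{tJ} and conjugating by P, we get:

e^{tA} =
  [2*t*exp(3*t) + exp(3*t), t*exp(3*t), -t^2*exp(3*t)/2 + t*exp(3*t)]
  [-4*t*exp(3*t), -2*t*exp(3*t) + exp(3*t), t^2*exp(3*t) - 3*t*exp(3*t)]
  [0, 0, exp(3*t)]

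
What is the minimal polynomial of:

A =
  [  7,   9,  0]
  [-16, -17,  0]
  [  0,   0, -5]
x^2 + 10*x + 25

The characteristic polynomial is χ_A(x) = (x + 5)^3, so the eigenvalues are known. The minimal polynomial is
  m_A(x) = Π_λ (x − λ)^{k_λ}
where k_λ is the size of the *largest* Jordan block for λ (equivalently, the smallest k with (A − λI)^k v = 0 for every generalised eigenvector v of λ).

  λ = -5: largest Jordan block has size 2, contributing (x + 5)^2

So m_A(x) = (x + 5)^2 = x^2 + 10*x + 25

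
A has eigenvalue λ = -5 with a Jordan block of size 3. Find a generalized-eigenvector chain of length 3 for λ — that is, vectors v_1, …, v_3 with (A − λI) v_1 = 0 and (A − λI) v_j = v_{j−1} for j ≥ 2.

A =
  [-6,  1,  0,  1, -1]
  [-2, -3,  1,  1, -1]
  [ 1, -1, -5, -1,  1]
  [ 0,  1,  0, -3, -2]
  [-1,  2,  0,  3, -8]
A Jordan chain for λ = -5 of length 3:
v_1 = (1, 2, -1, 1, 2)ᵀ
v_2 = (0, 1, 0, 0, 0)ᵀ
v_3 = (0, 0, 1, 0, 0)ᵀ

Let N = A − (-5)·I. We want v_3 with N^3 v_3 = 0 but N^2 v_3 ≠ 0; then v_{j-1} := N · v_j for j = 3, …, 2.

Pick v_3 = (0, 0, 1, 0, 0)ᵀ.
Then v_2 = N · v_3 = (0, 1, 0, 0, 0)ᵀ.
Then v_1 = N · v_2 = (1, 2, -1, 1, 2)ᵀ.

Sanity check: (A − (-5)·I) v_1 = (0, 0, 0, 0, 0)ᵀ = 0. ✓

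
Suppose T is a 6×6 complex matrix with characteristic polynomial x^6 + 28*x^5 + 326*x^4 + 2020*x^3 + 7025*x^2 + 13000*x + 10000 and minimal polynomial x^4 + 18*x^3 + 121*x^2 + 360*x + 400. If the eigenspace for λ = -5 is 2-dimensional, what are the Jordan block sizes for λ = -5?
Block sizes for λ = -5: [2, 2]

Step 1 — from the characteristic polynomial, algebraic multiplicity of λ = -5 is 4. From dim ker(T − (-5)·I) = 2, there are exactly 2 Jordan blocks for λ = -5.
Step 2 — from the minimal polynomial, the factor (x + 5)^2 tells us the largest block for λ = -5 has size 2.
Step 3 — with total size 4, 2 blocks, and largest block 2, the block sizes (in nonincreasing order) are [2, 2].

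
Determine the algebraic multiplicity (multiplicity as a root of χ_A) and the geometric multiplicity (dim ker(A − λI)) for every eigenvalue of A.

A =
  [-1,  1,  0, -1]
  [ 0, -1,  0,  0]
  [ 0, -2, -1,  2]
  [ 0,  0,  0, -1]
λ = -1: alg = 4, geom = 3

Step 1 — factor the characteristic polynomial to read off the algebraic multiplicities:
  χ_A(x) = (x + 1)^4

Step 2 — compute geometric multiplicities via the rank-nullity identity g(λ) = n − rank(A − λI):
  rank(A − (-1)·I) = 1, so dim ker(A − (-1)·I) = n − 1 = 3

Summary:
  λ = -1: algebraic multiplicity = 4, geometric multiplicity = 3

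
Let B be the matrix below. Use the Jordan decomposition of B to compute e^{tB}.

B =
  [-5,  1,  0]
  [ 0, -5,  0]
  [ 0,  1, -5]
e^{tB} =
  [exp(-5*t), t*exp(-5*t), 0]
  [0, exp(-5*t), 0]
  [0, t*exp(-5*t), exp(-5*t)]

Strategy: write B = P · J · P⁻¹ where J is a Jordan canonical form, so e^{tB} = P · e^{tJ} · P⁻¹, and e^{tJ} can be computed block-by-block.

B has Jordan form
J =
  [-5,  1,  0]
  [ 0, -5,  0]
  [ 0,  0, -5]
(up to reordering of blocks).

Per-block formulas:
  For a 1×1 block at λ = -5: exp(t · [-5]) = [e^(-5t)].
  For a 2×2 Jordan block J_2(-5): exp(t · J_2(-5)) = e^(-5t)·(I + t·N), where N is the 2×2 nilpotent shift.

After assembling e^{tJ} and conjugating by P, we get:

e^{tB} =
  [exp(-5*t), t*exp(-5*t), 0]
  [0, exp(-5*t), 0]
  [0, t*exp(-5*t), exp(-5*t)]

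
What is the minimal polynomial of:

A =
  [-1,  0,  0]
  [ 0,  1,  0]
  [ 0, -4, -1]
x^2 - 1

The characteristic polynomial is χ_A(x) = (x - 1)*(x + 1)^2, so the eigenvalues are known. The minimal polynomial is
  m_A(x) = Π_λ (x − λ)^{k_λ}
where k_λ is the size of the *largest* Jordan block for λ (equivalently, the smallest k with (A − λI)^k v = 0 for every generalised eigenvector v of λ).

  λ = -1: largest Jordan block has size 1, contributing (x + 1)
  λ = 1: largest Jordan block has size 1, contributing (x − 1)

So m_A(x) = (x - 1)*(x + 1) = x^2 - 1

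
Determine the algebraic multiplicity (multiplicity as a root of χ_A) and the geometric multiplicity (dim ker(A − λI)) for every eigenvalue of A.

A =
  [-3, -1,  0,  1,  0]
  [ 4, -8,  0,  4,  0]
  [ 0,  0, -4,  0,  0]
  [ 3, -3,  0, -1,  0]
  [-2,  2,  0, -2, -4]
λ = -4: alg = 5, geom = 4

Step 1 — factor the characteristic polynomial to read off the algebraic multiplicities:
  χ_A(x) = (x + 4)^5

Step 2 — compute geometric multiplicities via the rank-nullity identity g(λ) = n − rank(A − λI):
  rank(A − (-4)·I) = 1, so dim ker(A − (-4)·I) = n − 1 = 4

Summary:
  λ = -4: algebraic multiplicity = 5, geometric multiplicity = 4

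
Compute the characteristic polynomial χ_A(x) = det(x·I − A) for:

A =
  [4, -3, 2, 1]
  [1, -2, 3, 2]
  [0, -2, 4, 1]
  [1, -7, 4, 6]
x^4 - 12*x^3 + 54*x^2 - 108*x + 81

Expanding det(x·I − A) (e.g. by cofactor expansion or by noting that A is similar to its Jordan form J, which has the same characteristic polynomial as A) gives
  χ_A(x) = x^4 - 12*x^3 + 54*x^2 - 108*x + 81
which factors as (x - 3)^4. The eigenvalues (with algebraic multiplicities) are λ = 3 with multiplicity 4.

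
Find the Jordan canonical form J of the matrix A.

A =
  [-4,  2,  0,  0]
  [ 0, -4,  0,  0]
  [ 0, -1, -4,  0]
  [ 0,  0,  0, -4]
J_2(-4) ⊕ J_1(-4) ⊕ J_1(-4)

The characteristic polynomial is
  det(x·I − A) = x^4 + 16*x^3 + 96*x^2 + 256*x + 256 = (x + 4)^4

Eigenvalues and multiplicities (the geometric multiplicity of λ is n − rank(A − λI), which equals the number of Jordan blocks for λ):
  λ = -4: algebraic multiplicity = 4, geometric multiplicity = 3

Determining the block sizes for each eigenvalue:
  λ = -4: 3 blocks summing to 4 forces exactly one block of size 2 and the rest size 1 → block sizes [2, 1, 1]

Assembling the blocks gives a Jordan form
J =
  [-4,  1,  0,  0]
  [ 0, -4,  0,  0]
  [ 0,  0, -4,  0]
  [ 0,  0,  0, -4]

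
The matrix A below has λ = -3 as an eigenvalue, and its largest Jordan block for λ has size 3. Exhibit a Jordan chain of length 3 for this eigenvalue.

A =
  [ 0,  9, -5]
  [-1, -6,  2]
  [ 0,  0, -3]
A Jordan chain for λ = -3 of length 3:
v_1 = (3, -1, 0)ᵀ
v_2 = (-5, 2, 0)ᵀ
v_3 = (0, 0, 1)ᵀ

Let N = A − (-3)·I. We want v_3 with N^3 v_3 = 0 but N^2 v_3 ≠ 0; then v_{j-1} := N · v_j for j = 3, …, 2.

Pick v_3 = (0, 0, 1)ᵀ.
Then v_2 = N · v_3 = (-5, 2, 0)ᵀ.
Then v_1 = N · v_2 = (3, -1, 0)ᵀ.

Sanity check: (A − (-3)·I) v_1 = (0, 0, 0)ᵀ = 0. ✓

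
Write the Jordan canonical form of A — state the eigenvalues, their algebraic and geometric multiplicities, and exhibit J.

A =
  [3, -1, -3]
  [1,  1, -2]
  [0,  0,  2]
J_3(2)

The characteristic polynomial is
  det(x·I − A) = x^3 - 6*x^2 + 12*x - 8 = (x - 2)^3

Eigenvalues and multiplicities (the geometric multiplicity of λ is n − rank(A − λI), which equals the number of Jordan blocks for λ):
  λ = 2: algebraic multiplicity = 3, geometric multiplicity = 1

Determining the block sizes for each eigenvalue:
  λ = 2: one block (gm = 1), so the single block has size am = 3 → block sizes [3]

Assembling the blocks gives a Jordan form
J =
  [2, 1, 0]
  [0, 2, 1]
  [0, 0, 2]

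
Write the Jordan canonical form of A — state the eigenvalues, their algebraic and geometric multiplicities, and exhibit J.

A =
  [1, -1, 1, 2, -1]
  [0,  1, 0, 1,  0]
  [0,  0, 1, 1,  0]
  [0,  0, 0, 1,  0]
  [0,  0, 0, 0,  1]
J_2(1) ⊕ J_2(1) ⊕ J_1(1)

The characteristic polynomial is
  det(x·I − A) = x^5 - 5*x^4 + 10*x^3 - 10*x^2 + 5*x - 1 = (x - 1)^5

Eigenvalues and multiplicities (the geometric multiplicity of λ is n − rank(A − λI), which equals the number of Jordan blocks for λ):
  λ = 1: algebraic multiplicity = 5, geometric multiplicity = 3

Determining the block sizes for each eigenvalue:
  λ = 1: with am = 5 and gm = 3, the partition is not yet determined (e.g. several partitions of 5 into 3 parts exist). Let N = A − (1)·I. Computing rank(N^1) = 2, rank(N^2) = 0; the number of blocks of size ≥ j is rank(N^{j−1}) − rank(N^j), giving [3, 2]. So we have 2 block(s) of size 2, 1 block(s) of size 1 → block sizes [2, 2, 1]

Assembling the blocks gives a Jordan form
J =
  [1, 1, 0, 0, 0]
  [0, 1, 0, 0, 0]
  [0, 0, 1, 1, 0]
  [0, 0, 0, 1, 0]
  [0, 0, 0, 0, 1]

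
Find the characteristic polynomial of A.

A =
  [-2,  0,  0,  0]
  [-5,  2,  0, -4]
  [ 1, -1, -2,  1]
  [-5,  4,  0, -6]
x^4 + 8*x^3 + 24*x^2 + 32*x + 16

Expanding det(x·I − A) (e.g. by cofactor expansion or by noting that A is similar to its Jordan form J, which has the same characteristic polynomial as A) gives
  χ_A(x) = x^4 + 8*x^3 + 24*x^2 + 32*x + 16
which factors as (x + 2)^4. The eigenvalues (with algebraic multiplicities) are λ = -2 with multiplicity 4.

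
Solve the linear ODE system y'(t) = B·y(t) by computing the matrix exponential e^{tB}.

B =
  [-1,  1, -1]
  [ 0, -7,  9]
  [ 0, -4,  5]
e^{tB} =
  [exp(-t), -t^2*exp(-t) + t*exp(-t), 3*t^2*exp(-t)/2 - t*exp(-t)]
  [0, -6*t*exp(-t) + exp(-t), 9*t*exp(-t)]
  [0, -4*t*exp(-t), 6*t*exp(-t) + exp(-t)]

Strategy: write B = P · J · P⁻¹ where J is a Jordan canonical form, so e^{tB} = P · e^{tJ} · P⁻¹, and e^{tJ} can be computed block-by-block.

B has Jordan form
J =
  [-1,  1,  0]
  [ 0, -1,  1]
  [ 0,  0, -1]
(up to reordering of blocks).

Per-block formulas:
  For a 3×3 Jordan block J_3(-1): exp(t · J_3(-1)) = e^(-1t)·(I + t·N + (t^2/2)·N^2), where N is the 3×3 nilpotent shift.

After assembling e^{tJ} and conjugating by P, we get:

e^{tB} =
  [exp(-t), -t^2*exp(-t) + t*exp(-t), 3*t^2*exp(-t)/2 - t*exp(-t)]
  [0, -6*t*exp(-t) + exp(-t), 9*t*exp(-t)]
  [0, -4*t*exp(-t), 6*t*exp(-t) + exp(-t)]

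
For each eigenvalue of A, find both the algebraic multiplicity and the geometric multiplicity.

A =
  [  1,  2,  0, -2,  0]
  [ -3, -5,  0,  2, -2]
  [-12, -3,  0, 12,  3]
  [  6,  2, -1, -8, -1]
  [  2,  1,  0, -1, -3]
λ = -3: alg = 5, geom = 2

Step 1 — factor the characteristic polynomial to read off the algebraic multiplicities:
  χ_A(x) = (x + 3)^5

Step 2 — compute geometric multiplicities via the rank-nullity identity g(λ) = n − rank(A − λI):
  rank(A − (-3)·I) = 3, so dim ker(A − (-3)·I) = n − 3 = 2

Summary:
  λ = -3: algebraic multiplicity = 5, geometric multiplicity = 2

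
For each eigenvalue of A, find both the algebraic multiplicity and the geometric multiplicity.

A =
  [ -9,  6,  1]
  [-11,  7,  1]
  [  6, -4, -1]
λ = -1: alg = 3, geom = 1

Step 1 — factor the characteristic polynomial to read off the algebraic multiplicities:
  χ_A(x) = (x + 1)^3

Step 2 — compute geometric multiplicities via the rank-nullity identity g(λ) = n − rank(A − λI):
  rank(A − (-1)·I) = 2, so dim ker(A − (-1)·I) = n − 2 = 1

Summary:
  λ = -1: algebraic multiplicity = 3, geometric multiplicity = 1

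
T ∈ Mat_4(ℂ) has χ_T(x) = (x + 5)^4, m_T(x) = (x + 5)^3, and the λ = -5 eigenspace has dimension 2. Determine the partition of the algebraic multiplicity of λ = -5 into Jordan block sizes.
Block sizes for λ = -5: [3, 1]

Step 1 — from the characteristic polynomial, algebraic multiplicity of λ = -5 is 4. From dim ker(T − (-5)·I) = 2, there are exactly 2 Jordan blocks for λ = -5.
Step 2 — from the minimal polynomial, the factor (x + 5)^3 tells us the largest block for λ = -5 has size 3.
Step 3 — with total size 4, 2 blocks, and largest block 3, the block sizes (in nonincreasing order) are [3, 1].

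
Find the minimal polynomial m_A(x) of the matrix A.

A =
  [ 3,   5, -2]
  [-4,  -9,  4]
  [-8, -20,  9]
x^2 - 2*x + 1

The characteristic polynomial is χ_A(x) = (x - 1)^3, so the eigenvalues are known. The minimal polynomial is
  m_A(x) = Π_λ (x − λ)^{k_λ}
where k_λ is the size of the *largest* Jordan block for λ (equivalently, the smallest k with (A − λI)^k v = 0 for every generalised eigenvector v of λ).

  λ = 1: largest Jordan block has size 2, contributing (x − 1)^2

So m_A(x) = (x - 1)^2 = x^2 - 2*x + 1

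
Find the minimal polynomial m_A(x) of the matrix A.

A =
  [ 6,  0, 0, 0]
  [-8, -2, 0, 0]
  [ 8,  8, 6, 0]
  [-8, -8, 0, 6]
x^2 - 4*x - 12

The characteristic polynomial is χ_A(x) = (x - 6)^3*(x + 2), so the eigenvalues are known. The minimal polynomial is
  m_A(x) = Π_λ (x − λ)^{k_λ}
where k_λ is the size of the *largest* Jordan block for λ (equivalently, the smallest k with (A − λI)^k v = 0 for every generalised eigenvector v of λ).

  λ = -2: largest Jordan block has size 1, contributing (x + 2)
  λ = 6: largest Jordan block has size 1, contributing (x − 6)

So m_A(x) = (x - 6)*(x + 2) = x^2 - 4*x - 12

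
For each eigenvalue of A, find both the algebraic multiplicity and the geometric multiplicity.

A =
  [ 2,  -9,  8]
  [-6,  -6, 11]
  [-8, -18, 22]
λ = 6: alg = 3, geom = 1

Step 1 — factor the characteristic polynomial to read off the algebraic multiplicities:
  χ_A(x) = (x - 6)^3

Step 2 — compute geometric multiplicities via the rank-nullity identity g(λ) = n − rank(A − λI):
  rank(A − (6)·I) = 2, so dim ker(A − (6)·I) = n − 2 = 1

Summary:
  λ = 6: algebraic multiplicity = 3, geometric multiplicity = 1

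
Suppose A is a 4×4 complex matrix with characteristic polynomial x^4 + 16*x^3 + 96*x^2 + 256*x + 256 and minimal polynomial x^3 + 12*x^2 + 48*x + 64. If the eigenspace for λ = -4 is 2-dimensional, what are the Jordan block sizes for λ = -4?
Block sizes for λ = -4: [3, 1]

Step 1 — from the characteristic polynomial, algebraic multiplicity of λ = -4 is 4. From dim ker(A − (-4)·I) = 2, there are exactly 2 Jordan blocks for λ = -4.
Step 2 — from the minimal polynomial, the factor (x + 4)^3 tells us the largest block for λ = -4 has size 3.
Step 3 — with total size 4, 2 blocks, and largest block 3, the block sizes (in nonincreasing order) are [3, 1].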